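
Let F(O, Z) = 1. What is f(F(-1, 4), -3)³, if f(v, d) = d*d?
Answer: 729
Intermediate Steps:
f(v, d) = d²
f(F(-1, 4), -3)³ = ((-3)²)³ = 9³ = 729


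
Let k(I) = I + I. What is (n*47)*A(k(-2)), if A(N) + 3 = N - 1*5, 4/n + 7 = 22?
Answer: -752/5 ≈ -150.40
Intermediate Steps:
k(I) = 2*I
n = 4/15 (n = 4/(-7 + 22) = 4/15 ≈ 0.26667)
A(N) = -8 + N (A(N) = -3 + (N - 1*5) = -3 + (N - 5) = -3 + (-5 + N) = -8 + N)
(n*47)*A(k(-2)) = ((4/15)*47)*(-8 + 2*(-2)) = 188*(-8 - 4)/15 = (188/15)*(-12) = -752/5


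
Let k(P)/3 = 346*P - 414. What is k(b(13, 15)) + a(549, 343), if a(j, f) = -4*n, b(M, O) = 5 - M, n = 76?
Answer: -9850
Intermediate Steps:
a(j, f) = -304 (a(j, f) = -4*76 = -304)
k(P) = -1242 + 1038*P (k(P) = 3*(346*P - 414) = 3*(-414 + 346*P) = -1242 + 1038*P)
k(b(13, 15)) + a(549, 343) = (-1242 + 1038*(5 - 1*13)) - 304 = (-1242 + 1038*(5 - 13)) - 304 = (-1242 + 1038*(-8)) - 304 = (-1242 - 8304) - 304 = -9546 - 304 = -9850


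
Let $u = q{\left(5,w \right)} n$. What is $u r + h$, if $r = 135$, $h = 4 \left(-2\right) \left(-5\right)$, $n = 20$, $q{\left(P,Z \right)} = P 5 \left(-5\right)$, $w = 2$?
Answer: $-337460$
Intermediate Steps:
$q{\left(P,Z \right)} = - 25 P$ ($q{\left(P,Z \right)} = 5 P \left(-5\right) = - 25 P$)
$u = -2500$ ($u = \left(-25\right) 5 \cdot 20 = \left(-125\right) 20 = -2500$)
$h = 40$ ($h = \left(-8\right) \left(-5\right) = 40$)
$u r + h = \left(-2500\right) 135 + 40 = -337500 + 40 = -337460$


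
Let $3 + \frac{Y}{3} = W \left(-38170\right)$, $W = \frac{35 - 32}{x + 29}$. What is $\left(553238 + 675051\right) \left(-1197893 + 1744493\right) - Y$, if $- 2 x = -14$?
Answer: $\frac{1342765553903}{2} \approx 6.7138 \cdot 10^{11}$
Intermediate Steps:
$x = 7$ ($x = \left(- \frac{1}{2}\right) \left(-14\right) = 7$)
$W = \frac{1}{12}$ ($W = \frac{35 - 32}{7 + 29} = \frac{3}{36} = 3 \cdot \frac{1}{36} = \frac{1}{12} \approx 0.083333$)
$Y = - \frac{19103}{2}$ ($Y = -9 + 3 \cdot \frac{1}{12} \left(-38170\right) = -9 + 3 \left(- \frac{19085}{6}\right) = -9 - \frac{19085}{2} = - \frac{19103}{2} \approx -9551.5$)
$\left(553238 + 675051\right) \left(-1197893 + 1744493\right) - Y = \left(553238 + 675051\right) \left(-1197893 + 1744493\right) - - \frac{19103}{2} = 1228289 \cdot 546600 + \frac{19103}{2} = 671382767400 + \frac{19103}{2} = \frac{1342765553903}{2}$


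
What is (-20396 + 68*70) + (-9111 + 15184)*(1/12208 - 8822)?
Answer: -654246759463/12208 ≈ -5.3592e+7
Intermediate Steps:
(-20396 + 68*70) + (-9111 + 15184)*(1/12208 - 8822) = (-20396 + 4760) + 6073*(1/12208 - 8822) = -15636 + 6073*(-107698975/12208) = -15636 - 654055875175/12208 = -654246759463/12208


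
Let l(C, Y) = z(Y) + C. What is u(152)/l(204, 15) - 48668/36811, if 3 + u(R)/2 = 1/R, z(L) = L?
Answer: -826779197/612682284 ≈ -1.3494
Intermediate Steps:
u(R) = -6 + 2/R
l(C, Y) = C + Y (l(C, Y) = Y + C = C + Y)
u(152)/l(204, 15) - 48668/36811 = (-6 + 2/152)/(204 + 15) - 48668/36811 = (-6 + 2*(1/152))/219 - 48668*1/36811 = (-6 + 1/76)*(1/219) - 48668/36811 = -455/76*1/219 - 48668/36811 = -455/16644 - 48668/36811 = -826779197/612682284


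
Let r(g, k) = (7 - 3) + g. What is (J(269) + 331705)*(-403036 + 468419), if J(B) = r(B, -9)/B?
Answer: 5834054345594/269 ≈ 2.1688e+10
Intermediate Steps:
r(g, k) = 4 + g
J(B) = (4 + B)/B
(J(269) + 331705)*(-403036 + 468419) = ((4 + 269)/269 + 331705)*(-403036 + 468419) = ((1/269)*273 + 331705)*65383 = (273/269 + 331705)*65383 = (89228918/269)*65383 = 5834054345594/269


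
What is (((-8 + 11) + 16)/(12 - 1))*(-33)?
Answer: -57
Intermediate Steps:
(((-8 + 11) + 16)/(12 - 1))*(-33) = ((3 + 16)/11)*(-33) = ((1/11)*19)*(-33) = (19/11)*(-33) = -57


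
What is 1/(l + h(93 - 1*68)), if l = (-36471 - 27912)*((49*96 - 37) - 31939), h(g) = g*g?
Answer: 1/1755853801 ≈ 5.6952e-10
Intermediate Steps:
h(g) = g²
l = 1755853176 (l = -64383*((4704 - 37) - 31939) = -64383*(4667 - 31939) = -64383*(-27272) = 1755853176)
1/(l + h(93 - 1*68)) = 1/(1755853176 + (93 - 1*68)²) = 1/(1755853176 + (93 - 68)²) = 1/(1755853176 + 25²) = 1/(1755853176 + 625) = 1/1755853801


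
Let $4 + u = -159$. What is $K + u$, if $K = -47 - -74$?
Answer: $-136$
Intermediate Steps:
$K = 27$ ($K = -47 + 74 = 27$)
$u = -163$ ($u = -4 - 159 = -163$)
$K + u = 27 - 163 = -136$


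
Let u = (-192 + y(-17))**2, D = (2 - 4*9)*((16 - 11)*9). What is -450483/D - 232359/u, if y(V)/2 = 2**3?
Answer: 133320119/464640 ≈ 286.93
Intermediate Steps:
y(V) = 16 (y(V) = 2*2**3 = 2*8 = 16)
D = -1530 (D = (2 - 36)*(5*9) = -34*45 = -1530)
u = 30976 (u = (-192 + 16)**2 = (-176)**2 = 30976)
-450483/D - 232359/u = -450483/(-1530) - 232359/30976 = -450483*(-1/1530) - 232359*1/30976 = 8833/30 - 232359/30976 = 133320119/464640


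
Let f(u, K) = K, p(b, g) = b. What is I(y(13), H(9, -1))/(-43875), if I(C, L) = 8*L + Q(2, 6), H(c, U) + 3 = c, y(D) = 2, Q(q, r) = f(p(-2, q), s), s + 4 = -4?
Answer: -8/8775 ≈ -0.00091168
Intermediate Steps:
s = -8 (s = -4 - 4 = -8)
Q(q, r) = -8
H(c, U) = -3 + c
I(C, L) = -8 + 8*L (I(C, L) = 8*L - 8 = -8 + 8*L)
I(y(13), H(9, -1))/(-43875) = (-8 + 8*(-3 + 9))/(-43875) = (-8 + 8*6)*(-1/43875) = (-8 + 48)*(-1/43875) = 40*(-1/43875) = -8/8775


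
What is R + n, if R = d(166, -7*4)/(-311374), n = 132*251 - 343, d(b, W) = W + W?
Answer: 729260153/22241 ≈ 32789.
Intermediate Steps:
d(b, W) = 2*W
n = 32789 (n = 33132 - 343 = 32789)
R = 4/22241 (R = (2*(-7*4))/(-311374) = (2*(-28))*(-1/311374) = -56*(-1/311374) = 4/22241 ≈ 0.00017985)
R + n = 4/22241 + 32789 = 729260153/22241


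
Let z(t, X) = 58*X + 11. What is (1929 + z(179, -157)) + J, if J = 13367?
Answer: 6201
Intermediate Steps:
z(t, X) = 11 + 58*X
(1929 + z(179, -157)) + J = (1929 + (11 + 58*(-157))) + 13367 = (1929 + (11 - 9106)) + 13367 = (1929 - 9095) + 13367 = -7166 + 13367 = 6201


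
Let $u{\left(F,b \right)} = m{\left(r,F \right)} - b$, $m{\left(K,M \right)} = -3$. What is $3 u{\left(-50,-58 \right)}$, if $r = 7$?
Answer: $165$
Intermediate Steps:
$u{\left(F,b \right)} = -3 - b$
$3 u{\left(-50,-58 \right)} = 3 \left(-3 - -58\right) = 3 \left(-3 + 58\right) = 3 \cdot 55 = 165$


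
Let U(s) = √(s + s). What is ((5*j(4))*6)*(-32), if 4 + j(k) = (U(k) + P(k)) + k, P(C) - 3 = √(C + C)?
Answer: -2880 - 3840*√2 ≈ -8310.6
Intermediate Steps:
P(C) = 3 + √2*√C (P(C) = 3 + √(C + C) = 3 + √(2*C) = 3 + √2*√C)
U(s) = √2*√s (U(s) = √(2*s) = √2*√s)
j(k) = -1 + k + 2*√2*√k (j(k) = -4 + ((√2*√k + (3 + √2*√k)) + k) = -4 + ((3 + 2*√2*√k) + k) = -4 + (3 + k + 2*√2*√k) = -1 + k + 2*√2*√k)
((5*j(4))*6)*(-32) = ((5*(-1 + 4 + 2*√2*√4))*6)*(-32) = ((5*(-1 + 4 + 2*√2*2))*6)*(-32) = ((5*(-1 + 4 + 4*√2))*6)*(-32) = ((5*(3 + 4*√2))*6)*(-32) = ((15 + 20*√2)*6)*(-32) = (90 + 120*√2)*(-32) = -2880 - 3840*√2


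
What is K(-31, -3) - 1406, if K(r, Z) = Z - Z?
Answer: -1406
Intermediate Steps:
K(r, Z) = 0
K(-31, -3) - 1406 = 0 - 1406 = -1406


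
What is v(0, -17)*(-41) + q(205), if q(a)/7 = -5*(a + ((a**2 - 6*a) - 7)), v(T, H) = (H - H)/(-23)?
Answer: -1434755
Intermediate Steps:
v(T, H) = 0 (v(T, H) = 0*(-1/23) = 0)
q(a) = 245 - 35*a**2 + 175*a (q(a) = 7*(-5*(a + ((a**2 - 6*a) - 7))) = 7*(-5*(a + (-7 + a**2 - 6*a))) = 7*(-5*(-7 + a**2 - 5*a)) = 7*(35 - 5*a**2 + 25*a) = 245 - 35*a**2 + 175*a)
v(0, -17)*(-41) + q(205) = 0*(-41) + (245 - 35*205**2 + 175*205) = 0 + (245 - 35*42025 + 35875) = 0 + (245 - 1470875 + 35875) = 0 - 1434755 = -1434755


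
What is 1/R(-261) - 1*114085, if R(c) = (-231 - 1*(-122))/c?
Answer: -12435004/109 ≈ -1.1408e+5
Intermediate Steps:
R(c) = -109/c (R(c) = (-231 + 122)/c = -109/c)
1/R(-261) - 1*114085 = 1/(-109/(-261)) - 1*114085 = 1/(-109*(-1/261)) - 114085 = 1/(109/261) - 114085 = 261/109 - 114085 = -12435004/109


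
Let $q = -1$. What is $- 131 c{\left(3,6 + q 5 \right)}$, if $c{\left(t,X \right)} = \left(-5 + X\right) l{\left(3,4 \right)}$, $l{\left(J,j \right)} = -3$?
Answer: $-1572$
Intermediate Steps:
$c{\left(t,X \right)} = 15 - 3 X$ ($c{\left(t,X \right)} = \left(-5 + X\right) \left(-3\right) = 15 - 3 X$)
$- 131 c{\left(3,6 + q 5 \right)} = - 131 \left(15 - 3 \left(6 - 5\right)\right) = - 131 \left(15 - 3\right) = \left(-131\right) 12 = -1572$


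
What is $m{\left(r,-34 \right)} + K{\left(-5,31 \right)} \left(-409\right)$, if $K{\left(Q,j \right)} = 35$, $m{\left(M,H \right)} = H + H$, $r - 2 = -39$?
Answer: $-14383$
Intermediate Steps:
$r = -37$ ($r = 2 - 39 = -37$)
$m{\left(M,H \right)} = 2 H$
$m{\left(r,-34 \right)} + K{\left(-5,31 \right)} \left(-409\right) = 2 \left(-34\right) + 35 \left(-409\right) = -68 - 14315 = -14383$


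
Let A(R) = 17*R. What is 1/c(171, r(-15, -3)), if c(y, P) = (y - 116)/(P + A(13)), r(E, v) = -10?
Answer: 211/55 ≈ 3.8364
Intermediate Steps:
c(y, P) = (-116 + y)/(221 + P) (c(y, P) = (y - 116)/(P + 17*13) = (-116 + y)/(P + 221) = (-116 + y)/(221 + P))
1/c(171, r(-15, -3)) = 1/((-116 + 171)/(221 - 10)) = 1/(55/211) = 211/55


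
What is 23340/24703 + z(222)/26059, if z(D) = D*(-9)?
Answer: 558860466/643735477 ≈ 0.86815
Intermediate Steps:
z(D) = -9*D
23340/24703 + z(222)/26059 = 23340/24703 - 9*222/26059 = 23340*(1/24703) - 1998*1/26059 = 23340/24703 - 1998/26059 = 558860466/643735477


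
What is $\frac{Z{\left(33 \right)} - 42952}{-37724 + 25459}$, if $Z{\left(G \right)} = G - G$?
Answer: $\frac{42952}{12265} \approx 3.502$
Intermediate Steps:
$Z{\left(G \right)} = 0$
$\frac{Z{\left(33 \right)} - 42952}{-37724 + 25459} = \frac{0 - 42952}{-37724 + 25459} = - \frac{42952}{-12265} = \left(-42952\right) \left(- \frac{1}{12265}\right) = \frac{42952}{12265}$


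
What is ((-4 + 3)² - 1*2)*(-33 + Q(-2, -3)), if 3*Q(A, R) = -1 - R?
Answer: 97/3 ≈ 32.333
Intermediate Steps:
Q(A, R) = -⅓ - R/3 (Q(A, R) = (-1 - R)/3 = -⅓ - R/3)
((-4 + 3)² - 1*2)*(-33 + Q(-2, -3)) = ((-4 + 3)² - 1*2)*(-33 + (-⅓ - ⅓*(-3))) = ((-1)² - 2)*(-33 + (-⅓ + 1)) = (1 - 2)*(-33 + ⅔) = -1*(-97/3) = 97/3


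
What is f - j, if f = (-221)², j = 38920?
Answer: 9921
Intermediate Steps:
f = 48841
f - j = 48841 - 1*38920 = 48841 - 38920 = 9921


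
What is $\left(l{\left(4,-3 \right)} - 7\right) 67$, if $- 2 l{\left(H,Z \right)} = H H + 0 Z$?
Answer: $-1005$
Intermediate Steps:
$l{\left(H,Z \right)} = - \frac{H^{2}}{2}$ ($l{\left(H,Z \right)} = - \frac{H H + 0 Z}{2} = - \frac{H^{2} + 0}{2} = - \frac{H^{2}}{2}$)
$\left(l{\left(4,-3 \right)} - 7\right) 67 = \left(- \frac{4^{2}}{2} - 7\right) 67 = \left(\left(- \frac{1}{2}\right) 16 - 7\right) 67 = \left(-8 - 7\right) 67 = \left(-15\right) 67 = -1005$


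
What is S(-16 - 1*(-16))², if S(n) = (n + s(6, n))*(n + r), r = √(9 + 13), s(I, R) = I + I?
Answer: 3168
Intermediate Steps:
s(I, R) = 2*I
r = √22 ≈ 4.6904
S(n) = (12 + n)*(n + √22) (S(n) = (n + 2*6)*(n + √22) = (n + 12)*(n + √22) = (12 + n)*(n + √22))
S(-16 - 1*(-16))² = ((-16 - 1*(-16))² + 12*(-16 - 1*(-16)) + 12*√22 + (-16 - 1*(-16))*√22)² = ((-16 + 16)² + 12*(-16 + 16) + 12*√22 + (-16 + 16)*√22)² = (0² + 12*0 + 12*√22 + 0*√22)² = (0 + 0 + 12*√22 + 0)² = (12*√22)² = 3168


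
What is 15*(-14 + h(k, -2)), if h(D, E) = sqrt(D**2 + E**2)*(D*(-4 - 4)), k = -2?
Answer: -210 + 480*sqrt(2) ≈ 468.82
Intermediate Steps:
h(D, E) = -8*D*sqrt(D**2 + E**2) (h(D, E) = sqrt(D**2 + E**2)*(D*(-8)) = sqrt(D**2 + E**2)*(-8*D) = -8*D*sqrt(D**2 + E**2))
15*(-14 + h(k, -2)) = 15*(-14 - 8*(-2)*sqrt((-2)**2 + (-2)**2)) = 15*(-14 - 8*(-2)*sqrt(4 + 4)) = 15*(-14 - 8*(-2)*sqrt(8)) = 15*(-14 - 8*(-2)*2*sqrt(2)) = 15*(-14 + 32*sqrt(2)) = -210 + 480*sqrt(2)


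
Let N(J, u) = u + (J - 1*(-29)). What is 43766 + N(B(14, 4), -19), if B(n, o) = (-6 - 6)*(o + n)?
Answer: 43560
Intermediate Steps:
B(n, o) = -12*n - 12*o (B(n, o) = -12*(n + o) = -12*n - 12*o)
N(J, u) = 29 + J + u (N(J, u) = u + (J + 29) = u + (29 + J) = 29 + J + u)
43766 + N(B(14, 4), -19) = 43766 + (29 + (-12*14 - 12*4) - 19) = 43766 + (29 + (-168 - 48) - 19) = 43766 + (29 - 216 - 19) = 43766 - 206 = 43560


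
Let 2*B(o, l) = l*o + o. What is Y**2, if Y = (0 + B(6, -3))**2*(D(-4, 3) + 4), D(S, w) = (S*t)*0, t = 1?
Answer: 20736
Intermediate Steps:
B(o, l) = o/2 + l*o/2 (B(o, l) = (l*o + o)/2 = (o + l*o)/2 = o/2 + l*o/2)
D(S, w) = 0 (D(S, w) = (S*1)*0 = S*0 = 0)
Y = 144 (Y = (0 + (1/2)*6*(1 - 3))**2*(0 + 4) = (0 + (1/2)*6*(-2))**2*4 = (0 - 6)**2*4 = (-6)**2*4 = 36*4 = 144)
Y**2 = 144**2 = 20736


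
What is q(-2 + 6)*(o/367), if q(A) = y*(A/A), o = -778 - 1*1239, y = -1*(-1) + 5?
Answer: -12102/367 ≈ -32.975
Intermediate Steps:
y = 6 (y = 1 + 5 = 6)
o = -2017 (o = -778 - 1239 = -2017)
q(A) = 6 (q(A) = 6*(A/A) = 6*1 = 6)
q(-2 + 6)*(o/367) = 6*(-2017/367) = -12102/367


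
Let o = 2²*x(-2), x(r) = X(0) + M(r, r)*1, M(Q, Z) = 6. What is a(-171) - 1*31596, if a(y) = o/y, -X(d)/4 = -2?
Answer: -5402972/171 ≈ -31596.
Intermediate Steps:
X(d) = 8 (X(d) = -4*(-2) = 8)
x(r) = 14 (x(r) = 8 + 6*1 = 8 + 6 = 14)
o = 56 (o = 2²*14 = 4*14 = 56)
a(y) = 56/y
a(-171) - 1*31596 = 56/(-171) - 1*31596 = 56*(-1/171) - 31596 = -56/171 - 31596 = -5402972/171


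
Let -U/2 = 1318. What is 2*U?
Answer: -5272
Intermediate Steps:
U = -2636 (U = -2*1318 = -2636)
2*U = 2*(-2636) = -5272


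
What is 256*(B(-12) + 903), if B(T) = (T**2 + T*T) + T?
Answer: 301824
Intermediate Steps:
B(T) = T + 2*T**2 (B(T) = (T**2 + T**2) + T = 2*T**2 + T = T + 2*T**2)
256*(B(-12) + 903) = 256*(-12*(1 + 2*(-12)) + 903) = 256*(-12*(1 - 24) + 903) = 256*(-12*(-23) + 903) = 256*(276 + 903) = 256*1179 = 301824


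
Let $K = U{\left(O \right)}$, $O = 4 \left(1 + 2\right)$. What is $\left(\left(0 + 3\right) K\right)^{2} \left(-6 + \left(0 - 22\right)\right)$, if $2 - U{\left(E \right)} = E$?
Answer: $-25200$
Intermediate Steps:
$O = 12$ ($O = 4 \cdot 3 = 12$)
$U{\left(E \right)} = 2 - E$
$K = -10$ ($K = 2 - 12 = -10$)
$\left(\left(0 + 3\right) K\right)^{2} \left(-6 + \left(0 - 22\right)\right) = \left(\left(0 + 3\right) \left(-10\right)\right)^{2} \left(-6 + \left(0 - 22\right)\right) = \left(3 \left(-10\right)\right)^{2} \left(-6 + \left(0 - 22\right)\right) = \left(-30\right)^{2} \left(-6 - 22\right) = 900 \left(-28\right) = -25200$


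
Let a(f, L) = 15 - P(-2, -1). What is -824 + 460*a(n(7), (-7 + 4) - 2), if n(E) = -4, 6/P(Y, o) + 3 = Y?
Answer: 6628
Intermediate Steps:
P(Y, o) = 6/(-3 + Y)
a(f, L) = 81/5 (a(f, L) = 15 - 6/(-3 - 2) = 15 - 6/(-5) = 15 - 6*(-1)/5 = 15 - 1*(-6/5) = 15 + 6/5 = 81/5)
-824 + 460*a(n(7), (-7 + 4) - 2) = -824 + 460*(81/5) = -824 + 7452 = 6628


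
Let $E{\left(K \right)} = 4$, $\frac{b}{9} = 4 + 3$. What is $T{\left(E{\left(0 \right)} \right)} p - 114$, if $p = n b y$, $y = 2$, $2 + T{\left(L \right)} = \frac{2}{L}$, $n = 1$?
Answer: $-303$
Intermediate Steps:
$b = 63$ ($b = 9 \left(4 + 3\right) = 9 \cdot 7 = 63$)
$T{\left(L \right)} = -2 + \frac{2}{L}$
$p = 126$ ($p = 1 \cdot 63 \cdot 2 = 63 \cdot 2 = 126$)
$T{\left(E{\left(0 \right)} \right)} p - 114 = \left(-2 + \frac{2}{4}\right) 126 - 114 = \left(-2 + 2 \cdot \frac{1}{4}\right) 126 - 114 = \left(-2 + \frac{1}{2}\right) 126 - 114 = \left(- \frac{3}{2}\right) 126 - 114 = -189 - 114 = -303$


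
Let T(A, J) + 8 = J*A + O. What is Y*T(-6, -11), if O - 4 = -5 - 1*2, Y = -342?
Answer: -18810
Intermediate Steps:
O = -3 (O = 4 + (-5 - 1*2) = 4 + (-5 - 2) = 4 - 7 = -3)
T(A, J) = -11 + A*J (T(A, J) = -8 + (J*A - 3) = -8 + (A*J - 3) = -8 + (-3 + A*J) = -11 + A*J)
Y*T(-6, -11) = -342*(-11 - 6*(-11)) = -342*(-11 + 66) = -342*55 = -18810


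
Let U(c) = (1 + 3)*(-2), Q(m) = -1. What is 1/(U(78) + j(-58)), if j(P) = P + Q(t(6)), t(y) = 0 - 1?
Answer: -1/67 ≈ -0.014925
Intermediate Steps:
t(y) = -1
U(c) = -8 (U(c) = 4*(-2) = -8)
j(P) = -1 + P (j(P) = P - 1 = -1 + P)
1/(U(78) + j(-58)) = 1/(-8 + (-1 - 58)) = 1/(-8 - 59) = 1/(-67) = -1/67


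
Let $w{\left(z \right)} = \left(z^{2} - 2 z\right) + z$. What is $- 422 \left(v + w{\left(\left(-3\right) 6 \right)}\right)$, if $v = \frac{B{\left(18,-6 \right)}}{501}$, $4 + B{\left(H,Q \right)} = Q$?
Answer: $- \frac{72302104}{501} \approx -1.4432 \cdot 10^{5}$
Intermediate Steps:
$B{\left(H,Q \right)} = -4 + Q$
$w{\left(z \right)} = z^{2} - z$
$v = - \frac{10}{501}$ ($v = \frac{-4 - 6}{501} = \left(-10\right) \frac{1}{501} = - \frac{10}{501} \approx -0.01996$)
$- 422 \left(v + w{\left(\left(-3\right) 6 \right)}\right) = - 422 \left(- \frac{10}{501} + \left(-3\right) 6 \left(-1 - 18\right)\right) = - 422 \left(- \frac{10}{501} - 18 \left(-1 - 18\right)\right) = - 422 \left(- \frac{10}{501} - -342\right) = - 422 \left(- \frac{10}{501} + 342\right) = \left(-422\right) \frac{171332}{501} = - \frac{72302104}{501}$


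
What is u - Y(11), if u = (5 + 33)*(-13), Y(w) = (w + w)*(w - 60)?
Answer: 584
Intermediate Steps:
Y(w) = 2*w*(-60 + w) (Y(w) = (2*w)*(-60 + w) = 2*w*(-60 + w))
u = -494 (u = 38*(-13) = -494)
u - Y(11) = -494 - 2*11*(-60 + 11) = -494 - 2*11*(-49) = -494 - 1*(-1078) = -494 + 1078 = 584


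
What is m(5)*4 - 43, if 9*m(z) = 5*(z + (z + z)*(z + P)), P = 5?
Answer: 571/3 ≈ 190.33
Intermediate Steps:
m(z) = 5*z/9 + 10*z*(5 + z)/9 (m(z) = (5*(z + (z + z)*(z + 5)))/9 = (5*(z + (2*z)*(5 + z)))/9 = (5*(z + 2*z*(5 + z)))/9 = (5*z + 10*z*(5 + z))/9 = 5*z/9 + 10*z*(5 + z)/9)
m(5)*4 - 43 = ((5/9)*5*(11 + 2*5))*4 - 43 = ((5/9)*5*(11 + 10))*4 - 43 = ((5/9)*5*21)*4 - 43 = (175/3)*4 - 43 = 700/3 - 43 = 571/3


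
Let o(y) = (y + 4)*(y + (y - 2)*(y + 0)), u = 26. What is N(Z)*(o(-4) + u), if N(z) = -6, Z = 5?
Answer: -156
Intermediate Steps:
o(y) = (4 + y)*(y + y*(-2 + y)) (o(y) = (4 + y)*(y + (-2 + y)*y) = (4 + y)*(y + y*(-2 + y)))
N(Z)*(o(-4) + u) = -6*(-4*(-4 + (-4)² + 3*(-4)) + 26) = -6*(-4*(-4 + 16 - 12) + 26) = -6*(-4*0 + 26) = -6*(0 + 26) = -6*26 = -156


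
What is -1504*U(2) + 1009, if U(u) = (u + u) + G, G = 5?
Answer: -12527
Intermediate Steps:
U(u) = 5 + 2*u (U(u) = (u + u) + 5 = 2*u + 5 = 5 + 2*u)
-1504*U(2) + 1009 = -1504*(5 + 2*2) + 1009 = -1504*(5 + 4) + 1009 = -1504*9 + 1009 = -13536 + 1009 = -12527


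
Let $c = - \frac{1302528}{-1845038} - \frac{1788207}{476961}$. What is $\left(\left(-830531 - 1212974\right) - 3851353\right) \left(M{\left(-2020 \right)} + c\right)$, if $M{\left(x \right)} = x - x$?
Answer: $\frac{2631125469661994494}{146668528253} \approx 1.7939 \cdot 10^{7}$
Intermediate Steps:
$c = - \frac{446342468243}{146668528253}$ ($c = \left(-1302528\right) \left(- \frac{1}{1845038}\right) - \frac{596069}{158987} = \frac{651264}{922519} - \frac{596069}{158987} = - \frac{446342468243}{146668528253} \approx -3.0432$)
$M{\left(x \right)} = 0$
$\left(\left(-830531 - 1212974\right) - 3851353\right) \left(M{\left(-2020 \right)} + c\right) = \left(\left(-830531 - 1212974\right) - 3851353\right) \left(0 - \frac{446342468243}{146668528253}\right) = \left(\left(-830531 - 1212974\right) - 3851353\right) \left(- \frac{446342468243}{146668528253}\right) = \left(-2043505 - 3851353\right) \left(- \frac{446342468243}{146668528253}\right) = \left(-5894858\right) \left(- \frac{446342468243}{146668528253}\right) = \frac{2631125469661994494}{146668528253}$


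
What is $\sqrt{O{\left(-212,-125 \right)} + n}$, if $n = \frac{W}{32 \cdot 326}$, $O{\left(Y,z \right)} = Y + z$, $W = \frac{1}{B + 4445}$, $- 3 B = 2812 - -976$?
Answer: $\frac{i \sqrt{52229868060571645}}{12449288} \approx 18.358 i$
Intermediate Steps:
$B = - \frac{3788}{3}$ ($B = - \frac{2812 - -976}{3} = - \frac{2812 + 976}{3} = \left(- \frac{1}{3}\right) 3788 = - \frac{3788}{3} \approx -1262.7$)
$W = \frac{3}{9547}$ ($W = \frac{1}{- \frac{3788}{3} + 4445} = \frac{1}{\frac{9547}{3}} = \frac{3}{9547} \approx 0.00031423$)
$n = \frac{3}{99594304}$ ($n = \frac{3}{9547 \cdot 32 \cdot 326} = \frac{3}{9547 \cdot 10432} = \frac{3}{9547} \cdot \frac{1}{10432} = \frac{3}{99594304} \approx 3.0122 \cdot 10^{-8}$)
$\sqrt{O{\left(-212,-125 \right)} + n} = \sqrt{\left(-212 - 125\right) + \frac{3}{99594304}} = \sqrt{-337 + \frac{3}{99594304}} = \sqrt{- \frac{33563280445}{99594304}} = \frac{i \sqrt{52229868060571645}}{12449288}$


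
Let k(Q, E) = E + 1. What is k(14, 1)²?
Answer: 4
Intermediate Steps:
k(Q, E) = 1 + E
k(14, 1)² = (1 + 1)² = 2² = 4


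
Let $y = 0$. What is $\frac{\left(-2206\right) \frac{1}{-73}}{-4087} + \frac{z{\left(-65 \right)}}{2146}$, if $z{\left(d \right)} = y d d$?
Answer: $- \frac{2206}{298351} \approx -0.007394$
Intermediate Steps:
$z{\left(d \right)} = 0$ ($z{\left(d \right)} = 0 d d = 0 d = 0$)
$\frac{\left(-2206\right) \frac{1}{-73}}{-4087} + \frac{z{\left(-65 \right)}}{2146} = \frac{\left(-2206\right) \frac{1}{-73}}{-4087} + \frac{0}{2146} = \left(-2206\right) \left(- \frac{1}{73}\right) \left(- \frac{1}{4087}\right) + 0 \cdot \frac{1}{2146} = \frac{2206}{73} \left(- \frac{1}{4087}\right) + 0 = - \frac{2206}{298351} + 0 = - \frac{2206}{298351}$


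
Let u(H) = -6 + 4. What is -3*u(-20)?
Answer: 6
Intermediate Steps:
u(H) = -2
-3*u(-20) = -3*(-2) = 6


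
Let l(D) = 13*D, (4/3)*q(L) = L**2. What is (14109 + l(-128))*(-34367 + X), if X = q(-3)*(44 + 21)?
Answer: -1688948285/4 ≈ -4.2224e+8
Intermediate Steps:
q(L) = 3*L**2/4
X = 1755/4 (X = ((3/4)*(-3)**2)*(44 + 21) = ((3/4)*9)*65 = (27/4)*65 = 1755/4 ≈ 438.75)
(14109 + l(-128))*(-34367 + X) = (14109 + 13*(-128))*(-34367 + 1755/4) = (14109 - 1664)*(-135713/4) = 12445*(-135713/4) = -1688948285/4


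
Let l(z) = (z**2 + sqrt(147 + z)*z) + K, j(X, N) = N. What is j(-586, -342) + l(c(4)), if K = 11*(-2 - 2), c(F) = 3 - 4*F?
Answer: -217 - 13*sqrt(134) ≈ -367.49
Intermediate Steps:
K = -44 (K = 11*(-4) = -44)
l(z) = -44 + z**2 + z*sqrt(147 + z) (l(z) = (z**2 + sqrt(147 + z)*z) - 44 = (z**2 + z*sqrt(147 + z)) - 44 = -44 + z**2 + z*sqrt(147 + z))
j(-586, -342) + l(c(4)) = -342 + (-44 + (3 - 4*4)**2 + (3 - 4*4)*sqrt(147 + (3 - 4*4))) = -342 + (-44 + (3 - 16)**2 + (3 - 16)*sqrt(147 + (3 - 16))) = -342 + (-44 + (-13)**2 - 13*sqrt(147 - 13)) = -342 + (-44 + 169 - 13*sqrt(134)) = -342 + (125 - 13*sqrt(134)) = -217 - 13*sqrt(134)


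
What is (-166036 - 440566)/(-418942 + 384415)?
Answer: 606602/34527 ≈ 17.569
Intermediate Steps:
(-166036 - 440566)/(-418942 + 384415) = -606602/(-34527) = -606602*(-1/34527) = 606602/34527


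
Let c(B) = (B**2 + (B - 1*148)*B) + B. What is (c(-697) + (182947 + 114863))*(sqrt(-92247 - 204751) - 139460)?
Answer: -191323361020 + 1371887*I*sqrt(296998) ≈ -1.9132e+11 + 7.4764e+8*I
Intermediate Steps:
c(B) = B + B**2 + B*(-148 + B) (c(B) = (B**2 + (B - 148)*B) + B = (B**2 + (-148 + B)*B) + B = (B**2 + B*(-148 + B)) + B = B + B**2 + B*(-148 + B))
(c(-697) + (182947 + 114863))*(sqrt(-92247 - 204751) - 139460) = (-697*(-147 + 2*(-697)) + (182947 + 114863))*(sqrt(-92247 - 204751) - 139460) = (-697*(-147 - 1394) + 297810)*(sqrt(-296998) - 139460) = (-697*(-1541) + 297810)*(I*sqrt(296998) - 139460) = (1074077 + 297810)*(-139460 + I*sqrt(296998)) = 1371887*(-139460 + I*sqrt(296998)) = -191323361020 + 1371887*I*sqrt(296998)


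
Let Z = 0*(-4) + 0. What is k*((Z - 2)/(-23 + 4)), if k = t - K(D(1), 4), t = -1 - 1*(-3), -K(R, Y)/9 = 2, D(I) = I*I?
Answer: 40/19 ≈ 2.1053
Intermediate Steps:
D(I) = I**2
K(R, Y) = -18 (K(R, Y) = -9*2 = -18)
t = 2 (t = -1 + 3 = 2)
Z = 0 (Z = 0 + 0 = 0)
k = 20 (k = 2 - 1*(-18) = 2 + 18 = 20)
k*((Z - 2)/(-23 + 4)) = 20*((0 - 2)/(-23 + 4)) = 20*(-2/(-19)) = 20*(-2*(-1/19)) = 20*(2/19) = 40/19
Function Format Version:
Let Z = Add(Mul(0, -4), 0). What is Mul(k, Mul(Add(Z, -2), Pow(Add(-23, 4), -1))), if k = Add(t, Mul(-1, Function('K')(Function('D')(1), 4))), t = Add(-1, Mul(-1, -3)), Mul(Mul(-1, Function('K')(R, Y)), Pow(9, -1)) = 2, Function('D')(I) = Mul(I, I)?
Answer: Rational(40, 19) ≈ 2.1053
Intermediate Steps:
Function('D')(I) = Pow(I, 2)
Function('K')(R, Y) = -18 (Function('K')(R, Y) = Mul(-9, 2) = -18)
t = 2 (t = Add(-1, 3) = 2)
Z = 0 (Z = Add(0, 0) = 0)
k = 20 (k = Add(2, Mul(-1, -18)) = Add(2, 18) = 20)
Mul(k, Mul(Add(Z, -2), Pow(Add(-23, 4), -1))) = Mul(20, Mul(Add(0, -2), Pow(Add(-23, 4), -1))) = Mul(20, Mul(-2, Pow(-19, -1))) = Mul(20, Mul(-2, Rational(-1, 19))) = Mul(20, Rational(2, 19)) = Rational(40, 19)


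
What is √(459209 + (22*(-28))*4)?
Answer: √456745 ≈ 675.83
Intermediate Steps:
√(459209 + (22*(-28))*4) = √(459209 - 616*4) = √(459209 - 2464) = √456745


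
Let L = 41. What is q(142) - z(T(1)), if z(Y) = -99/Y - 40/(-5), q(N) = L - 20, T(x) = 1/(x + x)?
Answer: 211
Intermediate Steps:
T(x) = 1/(2*x)
q(N) = 21 (q(N) = 41 - 20 = 21)
z(Y) = 8 - 99/Y (z(Y) = -99/Y - 40*(-1/5) = -99/Y + 8 = 8 - 99/Y)
q(142) - z(T(1)) = 21 - (8 - 99/((1/2)/1)) = 21 - (8 - 99/((1/2)*1)) = 21 - (8 - 99/1/2) = 21 - (8 - 99*2) = 21 - (8 - 198) = 21 - 1*(-190) = 21 + 190 = 211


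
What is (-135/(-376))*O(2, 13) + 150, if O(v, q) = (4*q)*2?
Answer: 8805/47 ≈ 187.34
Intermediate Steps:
O(v, q) = 8*q
(-135/(-376))*O(2, 13) + 150 = (-135/(-376))*(8*13) + 150 = -135*(-1/376)*104 + 150 = (135/376)*104 + 150 = 1755/47 + 150 = 8805/47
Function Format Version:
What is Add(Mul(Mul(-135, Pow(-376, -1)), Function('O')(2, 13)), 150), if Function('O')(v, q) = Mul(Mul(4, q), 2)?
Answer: Rational(8805, 47) ≈ 187.34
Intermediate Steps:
Function('O')(v, q) = Mul(8, q)
Add(Mul(Mul(-135, Pow(-376, -1)), Function('O')(2, 13)), 150) = Add(Mul(Mul(-135, Pow(-376, -1)), Mul(8, 13)), 150) = Add(Mul(Mul(-135, Rational(-1, 376)), 104), 150) = Add(Mul(Rational(135, 376), 104), 150) = Add(Rational(1755, 47), 150) = Rational(8805, 47)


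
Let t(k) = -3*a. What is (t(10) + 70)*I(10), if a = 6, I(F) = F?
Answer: 520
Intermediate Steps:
t(k) = -18 (t(k) = -3*6 = -18)
(t(10) + 70)*I(10) = (-18 + 70)*10 = 52*10 = 520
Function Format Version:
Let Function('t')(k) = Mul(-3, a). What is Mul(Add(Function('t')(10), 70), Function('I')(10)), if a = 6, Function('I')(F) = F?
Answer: 520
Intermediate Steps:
Function('t')(k) = -18 (Function('t')(k) = Mul(-3, 6) = -18)
Mul(Add(Function('t')(10), 70), Function('I')(10)) = Mul(Add(-18, 70), 10) = Mul(52, 10) = 520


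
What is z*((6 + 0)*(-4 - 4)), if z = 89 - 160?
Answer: 3408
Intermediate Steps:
z = -71
z*((6 + 0)*(-4 - 4)) = -71*(6 + 0)*(-4 - 4) = -426*(-8) = -71*(-48) = 3408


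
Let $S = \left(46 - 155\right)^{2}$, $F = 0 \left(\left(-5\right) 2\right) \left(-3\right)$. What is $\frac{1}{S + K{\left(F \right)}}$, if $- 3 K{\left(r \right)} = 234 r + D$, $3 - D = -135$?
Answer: $\frac{1}{11835} \approx 8.4495 \cdot 10^{-5}$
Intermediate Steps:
$D = 138$ ($D = 3 - -135 = 3 + 135 = 138$)
$F = 0$ ($F = 0 \left(-10\right) \left(-3\right) = 0 \left(-3\right) = 0$)
$S = 11881$ ($S = \left(-109\right)^{2} = 11881$)
$K{\left(r \right)} = -46 - 78 r$ ($K{\left(r \right)} = - \frac{234 r + 138}{3} = - \frac{138 + 234 r}{3} = -46 - 78 r$)
$\frac{1}{S + K{\left(F \right)}} = \frac{1}{11881 - 46} = \frac{1}{11835}$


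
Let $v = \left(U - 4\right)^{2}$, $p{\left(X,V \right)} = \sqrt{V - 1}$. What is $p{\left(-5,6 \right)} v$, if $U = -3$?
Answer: $49 \sqrt{5} \approx 109.57$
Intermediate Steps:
$p{\left(X,V \right)} = \sqrt{-1 + V}$
$v = 49$ ($v = \left(-3 - 4\right)^{2} = \left(-7\right)^{2} = 49$)
$p{\left(-5,6 \right)} v = \sqrt{-1 + 6} \cdot 49 = \sqrt{5} \cdot 49 = 49 \sqrt{5}$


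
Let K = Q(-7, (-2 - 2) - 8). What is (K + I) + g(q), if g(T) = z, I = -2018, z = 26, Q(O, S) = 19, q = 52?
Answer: -1973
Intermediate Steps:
K = 19
g(T) = 26
(K + I) + g(q) = (19 - 2018) + 26 = -1999 + 26 = -1973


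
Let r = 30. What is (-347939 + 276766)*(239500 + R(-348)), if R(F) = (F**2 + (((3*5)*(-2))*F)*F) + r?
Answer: 232912646078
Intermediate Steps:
R(F) = 30 - 29*F**2 (R(F) = (F**2 + (((3*5)*(-2))*F)*F) + 30 = (F**2 + ((15*(-2))*F)*F) + 30 = (F**2 + (-30*F)*F) + 30 = (F**2 - 30*F**2) + 30 = -29*F**2 + 30 = 30 - 29*F**2)
(-347939 + 276766)*(239500 + R(-348)) = (-347939 + 276766)*(239500 + (30 - 29*(-348)**2)) = -71173*(239500 + (30 - 29*121104)) = -71173*(239500 + (30 - 3512016)) = -71173*(239500 - 3511986) = -71173*(-3272486) = 232912646078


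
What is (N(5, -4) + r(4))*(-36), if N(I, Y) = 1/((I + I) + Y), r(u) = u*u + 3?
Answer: -690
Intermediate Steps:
r(u) = 3 + u² (r(u) = u² + 3 = 3 + u²)
N(I, Y) = 1/(Y + 2*I) (N(I, Y) = 1/(2*I + Y) = 1/(Y + 2*I))
(N(5, -4) + r(4))*(-36) = (1/(-4 + 2*5) + (3 + 4²))*(-36) = (1/(-4 + 10) + (3 + 16))*(-36) = (1/6 + 19)*(-36) = (⅙ + 19)*(-36) = (115/6)*(-36) = -690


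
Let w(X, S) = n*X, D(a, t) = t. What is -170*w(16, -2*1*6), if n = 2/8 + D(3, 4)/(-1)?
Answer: 10200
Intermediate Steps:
n = -15/4 (n = 2/8 + 4/(-1) = 2*(1/8) + 4*(-1) = 1/4 - 4 = -15/4 ≈ -3.7500)
w(X, S) = -15*X/4
-170*w(16, -2*1*6) = -(-1275)*16/2 = -170*(-60) = 10200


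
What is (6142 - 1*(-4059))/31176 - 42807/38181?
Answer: -315022217/396776952 ≈ -0.79395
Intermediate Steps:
(6142 - 1*(-4059))/31176 - 42807/38181 = (6142 + 4059)*(1/31176) - 42807*1/38181 = 10201*(1/31176) - 14269/12727 = 10201/31176 - 14269/12727 = -315022217/396776952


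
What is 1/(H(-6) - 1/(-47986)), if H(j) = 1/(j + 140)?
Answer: 1607531/12030 ≈ 133.63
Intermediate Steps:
H(j) = 1/(140 + j)
1/(H(-6) - 1/(-47986)) = 1/(1/(140 - 6) - 1/(-47986)) = 1/(1/134 - 1*(-1/47986)) = 1/(1/134 + 1/47986) = 1/(12030/1607531) = 1607531/12030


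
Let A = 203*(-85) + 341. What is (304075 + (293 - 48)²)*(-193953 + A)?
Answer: -76776674700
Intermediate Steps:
A = -16914 (A = -17255 + 341 = -16914)
(304075 + (293 - 48)²)*(-193953 + A) = (304075 + (293 - 48)²)*(-193953 - 16914) = (304075 + 245²)*(-210867) = (304075 + 60025)*(-210867) = 364100*(-210867) = -76776674700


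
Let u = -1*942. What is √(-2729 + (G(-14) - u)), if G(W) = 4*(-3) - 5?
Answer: 2*I*√451 ≈ 42.474*I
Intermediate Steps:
u = -942
G(W) = -17 (G(W) = -12 - 5 = -17)
√(-2729 + (G(-14) - u)) = √(-2729 + (-17 - 1*(-942))) = √(-2729 + (-17 + 942)) = √(-2729 + 925) = √(-1804) = 2*I*√451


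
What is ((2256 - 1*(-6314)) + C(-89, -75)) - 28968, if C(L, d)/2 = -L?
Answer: -20220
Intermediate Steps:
C(L, d) = -2*L (C(L, d) = 2*(-L) = -2*L)
((2256 - 1*(-6314)) + C(-89, -75)) - 28968 = ((2256 - 1*(-6314)) - 2*(-89)) - 28968 = ((2256 + 6314) + 178) - 28968 = (8570 + 178) - 28968 = 8748 - 28968 = -20220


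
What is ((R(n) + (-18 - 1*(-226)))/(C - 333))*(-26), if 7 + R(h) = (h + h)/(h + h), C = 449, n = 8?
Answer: -1313/29 ≈ -45.276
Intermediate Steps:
R(h) = -6 (R(h) = -7 + (h + h)/(h + h) = -7 + (2*h)/((2*h)) = -7 + (2*h)*(1/(2*h)) = -7 + 1 = -6)
((R(n) + (-18 - 1*(-226)))/(C - 333))*(-26) = ((-6 + (-18 - 1*(-226)))/(449 - 333))*(-26) = ((-6 + (-18 + 226))/116)*(-26) = ((-6 + 208)*(1/116))*(-26) = (202*(1/116))*(-26) = (101/58)*(-26) = -1313/29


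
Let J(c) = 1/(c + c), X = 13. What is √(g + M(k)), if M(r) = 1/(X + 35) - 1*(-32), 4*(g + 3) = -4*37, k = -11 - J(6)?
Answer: I*√1149/12 ≈ 2.8247*I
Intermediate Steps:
J(c) = 1/(2*c)
k = -133/12 (k = -11 - 1/(2*6) = -11 - 1*1/12 = -11 - 1/12 = -133/12 ≈ -11.083)
g = -40 (g = -3 + (-4*37)/4 = -3 + (¼)*(-148) = -3 - 37 = -40)
M(r) = 1537/48 (M(r) = 1/(13 + 35) - 1*(-32) = 1/48 + 32 = 1537/48)
√(g + M(k)) = √(-40 + 1537/48) = √(-383/48) = I*√1149/12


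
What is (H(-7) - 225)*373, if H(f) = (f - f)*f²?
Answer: -83925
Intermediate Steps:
H(f) = 0 (H(f) = 0*f² = 0)
(H(-7) - 225)*373 = (0 - 225)*373 = -225*373 = -83925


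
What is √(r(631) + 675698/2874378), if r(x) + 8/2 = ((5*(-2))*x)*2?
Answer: I*√26074540734139443/1437189 ≈ 112.36*I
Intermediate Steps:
r(x) = -4 - 20*x (r(x) = -4 + ((5*(-2))*x)*2 = -4 - 10*x*2 = -4 - 20*x)
√(r(631) + 675698/2874378) = √((-4 - 20*631) + 675698/2874378) = √((-4 - 12620) + 675698*(1/2874378)) = √(-12624 + 337849/1437189) = √(-18142736087/1437189) = I*√26074540734139443/1437189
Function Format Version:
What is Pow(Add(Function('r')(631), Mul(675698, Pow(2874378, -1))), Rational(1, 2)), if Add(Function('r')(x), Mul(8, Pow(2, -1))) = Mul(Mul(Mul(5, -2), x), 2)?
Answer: Mul(Rational(1, 1437189), I, Pow(26074540734139443, Rational(1, 2))) ≈ Mul(112.36, I)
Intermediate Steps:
Function('r')(x) = Add(-4, Mul(-20, x)) (Function('r')(x) = Add(-4, Mul(Mul(Mul(5, -2), x), 2)) = Add(-4, Mul(Mul(-10, x), 2)) = Add(-4, Mul(-20, x)))
Pow(Add(Function('r')(631), Mul(675698, Pow(2874378, -1))), Rational(1, 2)) = Pow(Add(Add(-4, Mul(-20, 631)), Mul(675698, Pow(2874378, -1))), Rational(1, 2)) = Pow(Add(Add(-4, -12620), Mul(675698, Rational(1, 2874378))), Rational(1, 2)) = Pow(Add(-12624, Rational(337849, 1437189)), Rational(1, 2)) = Pow(Rational(-18142736087, 1437189), Rational(1, 2)) = Mul(Rational(1, 1437189), I, Pow(26074540734139443, Rational(1, 2)))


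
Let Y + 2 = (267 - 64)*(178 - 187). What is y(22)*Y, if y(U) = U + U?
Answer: -80476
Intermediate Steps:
y(U) = 2*U
Y = -1829 (Y = -2 + (267 - 64)*(178 - 187) = -2 + 203*(-9) = -2 - 1827 = -1829)
y(22)*Y = (2*22)*(-1829) = 44*(-1829) = -80476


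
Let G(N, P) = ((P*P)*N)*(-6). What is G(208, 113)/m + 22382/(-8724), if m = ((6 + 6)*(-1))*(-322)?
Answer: -2898117407/702282 ≈ -4126.7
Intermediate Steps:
G(N, P) = -6*N*P**2 (G(N, P) = (P**2*N)*(-6) = (N*P**2)*(-6) = -6*N*P**2)
m = 3864 (m = (12*(-1))*(-322) = -12*(-322) = 3864)
G(208, 113)/m + 22382/(-8724) = -6*208*113**2/3864 + 22382/(-8724) = -6*208*12769*(1/3864) + 22382*(-1/8724) = -15935712*1/3864 - 11191/4362 = -663988/161 - 11191/4362 = -2898117407/702282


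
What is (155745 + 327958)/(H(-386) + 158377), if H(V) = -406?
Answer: 43973/14361 ≈ 3.0620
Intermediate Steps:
(155745 + 327958)/(H(-386) + 158377) = (155745 + 327958)/(-406 + 158377) = 483703/157971 = 483703*(1/157971) = 43973/14361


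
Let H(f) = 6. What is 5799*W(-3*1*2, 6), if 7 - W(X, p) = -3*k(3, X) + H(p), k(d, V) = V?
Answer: -98583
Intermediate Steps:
W(X, p) = 1 + 3*X (W(X, p) = 7 - (-3*X + 6) = 7 - (6 - 3*X) = 7 + (-6 + 3*X) = 1 + 3*X)
5799*W(-3*1*2, 6) = 5799*(1 + 3*(-3*1*2)) = 5799*(1 + 3*(-3*2)) = 5799*(1 + 3*(-6)) = 5799*(1 - 18) = 5799*(-17) = -98583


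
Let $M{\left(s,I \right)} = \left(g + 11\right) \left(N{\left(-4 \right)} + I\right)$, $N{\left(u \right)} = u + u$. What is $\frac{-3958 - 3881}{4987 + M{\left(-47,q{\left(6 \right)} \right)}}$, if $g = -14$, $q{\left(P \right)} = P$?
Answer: $- \frac{7839}{4993} \approx -1.57$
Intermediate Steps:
$N{\left(u \right)} = 2 u$
$M{\left(s,I \right)} = 24 - 3 I$ ($M{\left(s,I \right)} = \left(-14 + 11\right) \left(2 \left(-4\right) + I\right) = - 3 \left(-8 + I\right) = 24 - 3 I$)
$\frac{-3958 - 3881}{4987 + M{\left(-47,q{\left(6 \right)} \right)}} = \frac{-3958 - 3881}{4987 + \left(24 - 18\right)} = - \frac{7839}{4987 + \left(24 - 18\right)} = - \frac{7839}{4987 + 6} = - \frac{7839}{4993}$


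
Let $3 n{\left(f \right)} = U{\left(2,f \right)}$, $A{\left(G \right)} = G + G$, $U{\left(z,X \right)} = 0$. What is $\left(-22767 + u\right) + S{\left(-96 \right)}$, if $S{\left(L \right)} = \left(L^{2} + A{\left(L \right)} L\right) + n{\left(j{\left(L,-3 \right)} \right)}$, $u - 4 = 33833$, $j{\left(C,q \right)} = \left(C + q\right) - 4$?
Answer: $38718$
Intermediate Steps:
$A{\left(G \right)} = 2 G$
$j{\left(C,q \right)} = -4 + C + q$
$n{\left(f \right)} = 0$ ($n{\left(f \right)} = \frac{1}{3} \cdot 0 = 0$)
$u = 33837$ ($u = 4 + 33833 = 33837$)
$S{\left(L \right)} = 3 L^{2}$ ($S{\left(L \right)} = \left(L^{2} + 2 L L\right) + 0 = \left(L^{2} + 2 L^{2}\right) + 0 = 3 L^{2} + 0 = 3 L^{2}$)
$\left(-22767 + u\right) + S{\left(-96 \right)} = \left(-22767 + 33837\right) + 3 \left(-96\right)^{2} = 11070 + 3 \cdot 9216 = 11070 + 27648 = 38718$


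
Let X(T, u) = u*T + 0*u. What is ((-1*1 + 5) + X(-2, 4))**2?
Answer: 16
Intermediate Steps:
X(T, u) = T*u (X(T, u) = T*u + 0 = T*u)
((-1*1 + 5) + X(-2, 4))**2 = ((-1*1 + 5) - 2*4)**2 = ((-1 + 5) - 8)**2 = (4 - 8)**2 = (-4)**2 = 16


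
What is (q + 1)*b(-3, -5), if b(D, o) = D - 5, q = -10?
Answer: 72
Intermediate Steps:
b(D, o) = -5 + D
(q + 1)*b(-3, -5) = (-10 + 1)*(-5 - 3) = -9*(-8) = 72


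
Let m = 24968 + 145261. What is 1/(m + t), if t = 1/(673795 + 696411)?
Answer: 1370206/233248797175 ≈ 5.8744e-6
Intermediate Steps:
m = 170229
t = 1/1370206 ≈ 7.2982e-7
1/(m + t) = 1/(170229 + 1/1370206) = 1/(233248797175/1370206) = 1370206/233248797175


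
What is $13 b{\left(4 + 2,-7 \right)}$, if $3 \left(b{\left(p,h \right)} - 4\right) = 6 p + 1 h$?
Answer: $\frac{533}{3} \approx 177.67$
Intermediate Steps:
$b{\left(p,h \right)} = 4 + 2 p + \frac{h}{3}$ ($b{\left(p,h \right)} = 4 + \frac{6 p + 1 h}{3} = 4 + \frac{6 p + h}{3} = 4 + \frac{h + 6 p}{3} = 4 + \left(2 p + \frac{h}{3}\right) = 4 + 2 p + \frac{h}{3}$)
$13 b{\left(4 + 2,-7 \right)} = 13 \left(4 + 2 \left(4 + 2\right) + \frac{1}{3} \left(-7\right)\right) = 13 \left(4 + 2 \cdot 6 - \frac{7}{3}\right) = 13 \left(4 + 12 - \frac{7}{3}\right) = 13 \cdot \frac{41}{3} = \frac{533}{3}$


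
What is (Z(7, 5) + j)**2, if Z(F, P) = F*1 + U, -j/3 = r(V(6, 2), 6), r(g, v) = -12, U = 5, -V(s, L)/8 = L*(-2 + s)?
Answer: 2304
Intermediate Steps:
V(s, L) = -8*L*(-2 + s)
j = 36 (j = -3*(-12) = 36)
Z(F, P) = 5 + F (Z(F, P) = F*1 + 5 = F + 5 = 5 + F)
(Z(7, 5) + j)**2 = ((5 + 7) + 36)**2 = (12 + 36)**2 = 48**2 = 2304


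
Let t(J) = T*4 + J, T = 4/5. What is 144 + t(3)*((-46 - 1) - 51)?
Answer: -2318/5 ≈ -463.60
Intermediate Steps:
T = ⅘ (T = 4*(⅕) = ⅘ ≈ 0.80000)
t(J) = 16/5 + J (t(J) = (⅘)*4 + J = 16/5 + J)
144 + t(3)*((-46 - 1) - 51) = 144 + (16/5 + 3)*((-46 - 1) - 51) = 144 + 31*(-47 - 51)/5 = 144 + (31/5)*(-98) = 144 - 3038/5 = -2318/5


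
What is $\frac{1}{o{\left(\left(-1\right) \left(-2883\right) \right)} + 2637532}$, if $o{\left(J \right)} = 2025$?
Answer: $\frac{1}{2639557} \approx 3.7885 \cdot 10^{-7}$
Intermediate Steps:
$\frac{1}{o{\left(\left(-1\right) \left(-2883\right) \right)} + 2637532} = \frac{1}{2025 + 2637532} = \frac{1}{2639557}$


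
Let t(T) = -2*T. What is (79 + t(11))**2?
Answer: 3249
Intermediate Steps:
(79 + t(11))**2 = (79 - 2*11)**2 = (79 - 22)**2 = 57**2 = 3249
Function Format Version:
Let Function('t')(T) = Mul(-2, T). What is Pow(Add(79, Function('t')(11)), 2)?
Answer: 3249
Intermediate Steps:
Pow(Add(79, Function('t')(11)), 2) = Pow(Add(79, Mul(-2, 11)), 2) = Pow(Add(79, -22), 2) = Pow(57, 2) = 3249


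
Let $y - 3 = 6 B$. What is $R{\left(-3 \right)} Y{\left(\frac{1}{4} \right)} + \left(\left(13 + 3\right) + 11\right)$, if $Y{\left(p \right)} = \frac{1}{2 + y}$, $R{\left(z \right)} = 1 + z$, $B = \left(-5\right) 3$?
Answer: $\frac{2297}{85} \approx 27.024$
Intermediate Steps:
$B = -15$
$y = -87$ ($y = 3 + 6 \left(-15\right) = 3 - 90 = -87$)
$Y{\left(p \right)} = - \frac{1}{85}$ ($Y{\left(p \right)} = \frac{1}{2 - 87} = \frac{1}{-85} = - \frac{1}{85}$)
$R{\left(-3 \right)} Y{\left(\frac{1}{4} \right)} + \left(\left(13 + 3\right) + 11\right) = \left(1 - 3\right) \left(- \frac{1}{85}\right) + \left(\left(13 + 3\right) + 11\right) = \left(-2\right) \left(- \frac{1}{85}\right) + \left(16 + 11\right) = \frac{2}{85} + 27 = \frac{2297}{85}$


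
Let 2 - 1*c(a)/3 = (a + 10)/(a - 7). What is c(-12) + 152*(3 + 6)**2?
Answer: 234036/19 ≈ 12318.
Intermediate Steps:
c(a) = 6 - 3*(10 + a)/(-7 + a) (c(a) = 6 - 3*(a + 10)/(a - 7) = 6 - 3*(10 + a)/(-7 + a))
c(-12) + 152*(3 + 6)**2 = 3*(-24 - 12)/(-7 - 12) + 152*(3 + 6)**2 = 3*(-36)/(-19) + 152*9**2 = 3*(-1/19)*(-36) + 152*81 = 108/19 + 12312 = 234036/19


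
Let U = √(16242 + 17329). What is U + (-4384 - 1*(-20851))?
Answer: 16467 + √33571 ≈ 16650.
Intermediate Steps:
U = √33571 ≈ 183.22
U + (-4384 - 1*(-20851)) = √33571 + (-4384 - 1*(-20851)) = √33571 + (-4384 + 20851) = √33571 + 16467 = 16467 + √33571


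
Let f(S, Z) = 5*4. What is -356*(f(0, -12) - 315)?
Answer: 105020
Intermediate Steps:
f(S, Z) = 20
-356*(f(0, -12) - 315) = -356*(20 - 315) = -356*(-295) = 105020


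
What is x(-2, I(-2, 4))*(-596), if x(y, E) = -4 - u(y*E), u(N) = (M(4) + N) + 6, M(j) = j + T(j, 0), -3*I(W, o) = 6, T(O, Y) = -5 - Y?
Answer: 7748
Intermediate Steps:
I(W, o) = -2 (I(W, o) = -⅓*6 = -2)
M(j) = -5 + j (M(j) = j + (-5 - 1*0) = j + (-5 + 0) = j - 5 = -5 + j)
u(N) = 5 + N (u(N) = ((-5 + 4) + N) + 6 = (-1 + N) + 6 = 5 + N)
x(y, E) = -9 - E*y (x(y, E) = -4 - (5 + y*E) = -4 - (5 + E*y) = -4 + (-5 - E*y) = -9 - E*y)
x(-2, I(-2, 4))*(-596) = (-9 - 1*(-2)*(-2))*(-596) = (-9 - 4)*(-596) = -13*(-596) = 7748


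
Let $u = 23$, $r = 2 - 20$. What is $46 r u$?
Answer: $-19044$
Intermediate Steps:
$r = -18$ ($r = 2 - 20 = -18$)
$46 r u = 46 \left(-18\right) 23 = \left(-828\right) 23 = -19044$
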